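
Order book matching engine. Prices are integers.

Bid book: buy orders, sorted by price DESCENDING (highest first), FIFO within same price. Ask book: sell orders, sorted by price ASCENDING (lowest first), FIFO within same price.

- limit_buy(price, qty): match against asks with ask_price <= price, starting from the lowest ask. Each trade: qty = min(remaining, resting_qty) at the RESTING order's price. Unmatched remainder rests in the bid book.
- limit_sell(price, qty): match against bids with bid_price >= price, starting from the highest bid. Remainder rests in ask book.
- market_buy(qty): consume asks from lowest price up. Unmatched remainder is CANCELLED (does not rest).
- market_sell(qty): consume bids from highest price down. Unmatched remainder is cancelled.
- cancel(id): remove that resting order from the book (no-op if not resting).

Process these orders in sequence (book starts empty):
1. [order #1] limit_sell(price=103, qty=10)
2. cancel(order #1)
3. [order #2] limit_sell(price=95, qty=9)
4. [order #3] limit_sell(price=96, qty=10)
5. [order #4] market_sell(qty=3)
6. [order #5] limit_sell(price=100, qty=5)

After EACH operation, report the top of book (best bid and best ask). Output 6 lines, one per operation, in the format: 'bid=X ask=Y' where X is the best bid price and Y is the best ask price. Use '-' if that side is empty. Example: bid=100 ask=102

After op 1 [order #1] limit_sell(price=103, qty=10): fills=none; bids=[-] asks=[#1:10@103]
After op 2 cancel(order #1): fills=none; bids=[-] asks=[-]
After op 3 [order #2] limit_sell(price=95, qty=9): fills=none; bids=[-] asks=[#2:9@95]
After op 4 [order #3] limit_sell(price=96, qty=10): fills=none; bids=[-] asks=[#2:9@95 #3:10@96]
After op 5 [order #4] market_sell(qty=3): fills=none; bids=[-] asks=[#2:9@95 #3:10@96]
After op 6 [order #5] limit_sell(price=100, qty=5): fills=none; bids=[-] asks=[#2:9@95 #3:10@96 #5:5@100]

Answer: bid=- ask=103
bid=- ask=-
bid=- ask=95
bid=- ask=95
bid=- ask=95
bid=- ask=95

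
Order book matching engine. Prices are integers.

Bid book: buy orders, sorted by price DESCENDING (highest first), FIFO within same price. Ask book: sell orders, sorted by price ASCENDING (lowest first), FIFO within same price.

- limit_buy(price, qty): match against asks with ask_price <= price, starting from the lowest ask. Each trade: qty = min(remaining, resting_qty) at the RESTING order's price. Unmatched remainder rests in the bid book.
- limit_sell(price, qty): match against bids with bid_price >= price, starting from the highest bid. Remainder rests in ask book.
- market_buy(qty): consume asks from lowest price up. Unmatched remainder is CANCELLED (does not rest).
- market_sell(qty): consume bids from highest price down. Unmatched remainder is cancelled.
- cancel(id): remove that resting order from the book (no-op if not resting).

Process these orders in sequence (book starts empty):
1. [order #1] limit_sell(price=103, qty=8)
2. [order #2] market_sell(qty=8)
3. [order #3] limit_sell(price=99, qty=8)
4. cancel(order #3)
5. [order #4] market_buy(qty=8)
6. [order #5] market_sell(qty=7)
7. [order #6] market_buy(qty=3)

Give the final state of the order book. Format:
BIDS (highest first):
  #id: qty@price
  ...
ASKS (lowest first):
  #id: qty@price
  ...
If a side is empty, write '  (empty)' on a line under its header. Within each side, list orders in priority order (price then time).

After op 1 [order #1] limit_sell(price=103, qty=8): fills=none; bids=[-] asks=[#1:8@103]
After op 2 [order #2] market_sell(qty=8): fills=none; bids=[-] asks=[#1:8@103]
After op 3 [order #3] limit_sell(price=99, qty=8): fills=none; bids=[-] asks=[#3:8@99 #1:8@103]
After op 4 cancel(order #3): fills=none; bids=[-] asks=[#1:8@103]
After op 5 [order #4] market_buy(qty=8): fills=#4x#1:8@103; bids=[-] asks=[-]
After op 6 [order #5] market_sell(qty=7): fills=none; bids=[-] asks=[-]
After op 7 [order #6] market_buy(qty=3): fills=none; bids=[-] asks=[-]

Answer: BIDS (highest first):
  (empty)
ASKS (lowest first):
  (empty)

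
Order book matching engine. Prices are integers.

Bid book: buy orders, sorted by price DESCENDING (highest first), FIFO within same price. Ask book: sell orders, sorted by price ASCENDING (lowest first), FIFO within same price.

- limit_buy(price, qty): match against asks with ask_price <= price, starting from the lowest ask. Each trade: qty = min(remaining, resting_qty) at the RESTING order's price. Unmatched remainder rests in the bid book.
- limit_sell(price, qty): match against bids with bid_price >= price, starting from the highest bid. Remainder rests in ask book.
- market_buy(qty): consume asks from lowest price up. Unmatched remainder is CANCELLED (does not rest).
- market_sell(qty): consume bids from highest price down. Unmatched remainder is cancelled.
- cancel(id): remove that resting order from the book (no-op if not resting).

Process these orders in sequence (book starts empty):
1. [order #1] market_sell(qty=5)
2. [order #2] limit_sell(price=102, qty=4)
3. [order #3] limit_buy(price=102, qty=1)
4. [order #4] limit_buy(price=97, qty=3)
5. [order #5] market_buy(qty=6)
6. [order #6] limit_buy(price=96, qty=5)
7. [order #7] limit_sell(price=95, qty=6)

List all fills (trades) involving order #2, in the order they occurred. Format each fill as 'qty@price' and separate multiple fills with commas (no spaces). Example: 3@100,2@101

After op 1 [order #1] market_sell(qty=5): fills=none; bids=[-] asks=[-]
After op 2 [order #2] limit_sell(price=102, qty=4): fills=none; bids=[-] asks=[#2:4@102]
After op 3 [order #3] limit_buy(price=102, qty=1): fills=#3x#2:1@102; bids=[-] asks=[#2:3@102]
After op 4 [order #4] limit_buy(price=97, qty=3): fills=none; bids=[#4:3@97] asks=[#2:3@102]
After op 5 [order #5] market_buy(qty=6): fills=#5x#2:3@102; bids=[#4:3@97] asks=[-]
After op 6 [order #6] limit_buy(price=96, qty=5): fills=none; bids=[#4:3@97 #6:5@96] asks=[-]
After op 7 [order #7] limit_sell(price=95, qty=6): fills=#4x#7:3@97 #6x#7:3@96; bids=[#6:2@96] asks=[-]

Answer: 1@102,3@102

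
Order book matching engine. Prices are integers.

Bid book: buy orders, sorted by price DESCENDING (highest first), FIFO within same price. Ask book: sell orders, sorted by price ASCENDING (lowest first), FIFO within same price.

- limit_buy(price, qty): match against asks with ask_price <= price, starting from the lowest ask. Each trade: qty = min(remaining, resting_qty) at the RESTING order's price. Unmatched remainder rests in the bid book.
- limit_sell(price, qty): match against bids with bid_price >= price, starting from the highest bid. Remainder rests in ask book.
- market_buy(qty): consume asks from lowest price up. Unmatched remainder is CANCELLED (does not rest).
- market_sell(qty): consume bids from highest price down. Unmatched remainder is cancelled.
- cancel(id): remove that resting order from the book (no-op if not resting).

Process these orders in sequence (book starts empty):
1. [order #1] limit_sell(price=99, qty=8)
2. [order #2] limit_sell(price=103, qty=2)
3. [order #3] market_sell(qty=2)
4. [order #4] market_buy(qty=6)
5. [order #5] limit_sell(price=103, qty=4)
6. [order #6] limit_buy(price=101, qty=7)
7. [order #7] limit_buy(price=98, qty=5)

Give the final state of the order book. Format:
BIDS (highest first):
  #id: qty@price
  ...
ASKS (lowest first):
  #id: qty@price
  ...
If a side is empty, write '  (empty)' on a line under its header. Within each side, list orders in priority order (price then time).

After op 1 [order #1] limit_sell(price=99, qty=8): fills=none; bids=[-] asks=[#1:8@99]
After op 2 [order #2] limit_sell(price=103, qty=2): fills=none; bids=[-] asks=[#1:8@99 #2:2@103]
After op 3 [order #3] market_sell(qty=2): fills=none; bids=[-] asks=[#1:8@99 #2:2@103]
After op 4 [order #4] market_buy(qty=6): fills=#4x#1:6@99; bids=[-] asks=[#1:2@99 #2:2@103]
After op 5 [order #5] limit_sell(price=103, qty=4): fills=none; bids=[-] asks=[#1:2@99 #2:2@103 #5:4@103]
After op 6 [order #6] limit_buy(price=101, qty=7): fills=#6x#1:2@99; bids=[#6:5@101] asks=[#2:2@103 #5:4@103]
After op 7 [order #7] limit_buy(price=98, qty=5): fills=none; bids=[#6:5@101 #7:5@98] asks=[#2:2@103 #5:4@103]

Answer: BIDS (highest first):
  #6: 5@101
  #7: 5@98
ASKS (lowest first):
  #2: 2@103
  #5: 4@103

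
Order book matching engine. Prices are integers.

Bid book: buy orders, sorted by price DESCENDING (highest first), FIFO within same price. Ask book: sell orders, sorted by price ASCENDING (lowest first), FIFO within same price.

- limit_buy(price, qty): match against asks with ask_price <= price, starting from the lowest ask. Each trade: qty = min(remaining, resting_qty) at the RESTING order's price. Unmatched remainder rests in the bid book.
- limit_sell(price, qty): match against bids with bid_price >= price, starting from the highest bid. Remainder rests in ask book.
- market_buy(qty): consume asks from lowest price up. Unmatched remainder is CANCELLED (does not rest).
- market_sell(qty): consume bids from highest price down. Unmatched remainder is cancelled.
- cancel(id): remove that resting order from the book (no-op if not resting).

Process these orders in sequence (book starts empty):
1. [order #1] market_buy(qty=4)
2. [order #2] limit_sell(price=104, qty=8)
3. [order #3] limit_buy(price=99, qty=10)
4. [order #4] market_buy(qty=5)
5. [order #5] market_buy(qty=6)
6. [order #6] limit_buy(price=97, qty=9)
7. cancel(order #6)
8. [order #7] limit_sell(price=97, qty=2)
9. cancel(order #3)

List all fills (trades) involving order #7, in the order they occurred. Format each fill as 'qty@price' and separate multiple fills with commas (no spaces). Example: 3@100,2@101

After op 1 [order #1] market_buy(qty=4): fills=none; bids=[-] asks=[-]
After op 2 [order #2] limit_sell(price=104, qty=8): fills=none; bids=[-] asks=[#2:8@104]
After op 3 [order #3] limit_buy(price=99, qty=10): fills=none; bids=[#3:10@99] asks=[#2:8@104]
After op 4 [order #4] market_buy(qty=5): fills=#4x#2:5@104; bids=[#3:10@99] asks=[#2:3@104]
After op 5 [order #5] market_buy(qty=6): fills=#5x#2:3@104; bids=[#3:10@99] asks=[-]
After op 6 [order #6] limit_buy(price=97, qty=9): fills=none; bids=[#3:10@99 #6:9@97] asks=[-]
After op 7 cancel(order #6): fills=none; bids=[#3:10@99] asks=[-]
After op 8 [order #7] limit_sell(price=97, qty=2): fills=#3x#7:2@99; bids=[#3:8@99] asks=[-]
After op 9 cancel(order #3): fills=none; bids=[-] asks=[-]

Answer: 2@99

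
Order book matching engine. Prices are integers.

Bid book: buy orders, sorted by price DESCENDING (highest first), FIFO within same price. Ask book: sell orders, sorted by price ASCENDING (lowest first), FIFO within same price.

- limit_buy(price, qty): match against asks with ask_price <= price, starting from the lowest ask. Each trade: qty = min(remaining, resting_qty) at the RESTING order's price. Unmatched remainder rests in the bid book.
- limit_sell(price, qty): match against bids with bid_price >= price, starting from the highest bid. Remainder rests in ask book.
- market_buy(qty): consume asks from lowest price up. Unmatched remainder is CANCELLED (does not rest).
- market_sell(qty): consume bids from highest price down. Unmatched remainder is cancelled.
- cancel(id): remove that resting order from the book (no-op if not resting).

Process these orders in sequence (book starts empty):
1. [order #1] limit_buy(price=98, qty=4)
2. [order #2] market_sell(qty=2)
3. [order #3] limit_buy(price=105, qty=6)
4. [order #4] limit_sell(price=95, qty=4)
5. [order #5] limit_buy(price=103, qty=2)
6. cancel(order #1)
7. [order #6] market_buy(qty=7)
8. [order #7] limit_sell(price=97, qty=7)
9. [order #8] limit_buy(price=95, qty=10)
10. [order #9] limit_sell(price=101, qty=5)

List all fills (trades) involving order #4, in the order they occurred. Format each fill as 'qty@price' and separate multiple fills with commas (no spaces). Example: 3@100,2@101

Answer: 4@105

Derivation:
After op 1 [order #1] limit_buy(price=98, qty=4): fills=none; bids=[#1:4@98] asks=[-]
After op 2 [order #2] market_sell(qty=2): fills=#1x#2:2@98; bids=[#1:2@98] asks=[-]
After op 3 [order #3] limit_buy(price=105, qty=6): fills=none; bids=[#3:6@105 #1:2@98] asks=[-]
After op 4 [order #4] limit_sell(price=95, qty=4): fills=#3x#4:4@105; bids=[#3:2@105 #1:2@98] asks=[-]
After op 5 [order #5] limit_buy(price=103, qty=2): fills=none; bids=[#3:2@105 #5:2@103 #1:2@98] asks=[-]
After op 6 cancel(order #1): fills=none; bids=[#3:2@105 #5:2@103] asks=[-]
After op 7 [order #6] market_buy(qty=7): fills=none; bids=[#3:2@105 #5:2@103] asks=[-]
After op 8 [order #7] limit_sell(price=97, qty=7): fills=#3x#7:2@105 #5x#7:2@103; bids=[-] asks=[#7:3@97]
After op 9 [order #8] limit_buy(price=95, qty=10): fills=none; bids=[#8:10@95] asks=[#7:3@97]
After op 10 [order #9] limit_sell(price=101, qty=5): fills=none; bids=[#8:10@95] asks=[#7:3@97 #9:5@101]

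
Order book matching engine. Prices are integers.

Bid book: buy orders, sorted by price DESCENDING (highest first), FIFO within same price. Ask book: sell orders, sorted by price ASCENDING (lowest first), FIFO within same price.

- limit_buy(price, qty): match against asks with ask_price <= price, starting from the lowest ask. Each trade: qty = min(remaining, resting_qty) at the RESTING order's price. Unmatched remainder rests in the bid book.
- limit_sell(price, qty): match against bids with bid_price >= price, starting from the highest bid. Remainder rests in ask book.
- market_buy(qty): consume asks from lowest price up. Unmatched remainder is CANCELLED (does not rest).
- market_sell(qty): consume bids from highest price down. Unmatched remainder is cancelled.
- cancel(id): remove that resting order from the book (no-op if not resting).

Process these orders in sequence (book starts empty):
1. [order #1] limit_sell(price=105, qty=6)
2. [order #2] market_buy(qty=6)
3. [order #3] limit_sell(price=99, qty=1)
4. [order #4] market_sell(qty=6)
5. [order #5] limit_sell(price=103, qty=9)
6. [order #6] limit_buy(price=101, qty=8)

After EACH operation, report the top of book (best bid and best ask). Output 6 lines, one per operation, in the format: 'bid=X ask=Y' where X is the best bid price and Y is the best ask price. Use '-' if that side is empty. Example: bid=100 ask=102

After op 1 [order #1] limit_sell(price=105, qty=6): fills=none; bids=[-] asks=[#1:6@105]
After op 2 [order #2] market_buy(qty=6): fills=#2x#1:6@105; bids=[-] asks=[-]
After op 3 [order #3] limit_sell(price=99, qty=1): fills=none; bids=[-] asks=[#3:1@99]
After op 4 [order #4] market_sell(qty=6): fills=none; bids=[-] asks=[#3:1@99]
After op 5 [order #5] limit_sell(price=103, qty=9): fills=none; bids=[-] asks=[#3:1@99 #5:9@103]
After op 6 [order #6] limit_buy(price=101, qty=8): fills=#6x#3:1@99; bids=[#6:7@101] asks=[#5:9@103]

Answer: bid=- ask=105
bid=- ask=-
bid=- ask=99
bid=- ask=99
bid=- ask=99
bid=101 ask=103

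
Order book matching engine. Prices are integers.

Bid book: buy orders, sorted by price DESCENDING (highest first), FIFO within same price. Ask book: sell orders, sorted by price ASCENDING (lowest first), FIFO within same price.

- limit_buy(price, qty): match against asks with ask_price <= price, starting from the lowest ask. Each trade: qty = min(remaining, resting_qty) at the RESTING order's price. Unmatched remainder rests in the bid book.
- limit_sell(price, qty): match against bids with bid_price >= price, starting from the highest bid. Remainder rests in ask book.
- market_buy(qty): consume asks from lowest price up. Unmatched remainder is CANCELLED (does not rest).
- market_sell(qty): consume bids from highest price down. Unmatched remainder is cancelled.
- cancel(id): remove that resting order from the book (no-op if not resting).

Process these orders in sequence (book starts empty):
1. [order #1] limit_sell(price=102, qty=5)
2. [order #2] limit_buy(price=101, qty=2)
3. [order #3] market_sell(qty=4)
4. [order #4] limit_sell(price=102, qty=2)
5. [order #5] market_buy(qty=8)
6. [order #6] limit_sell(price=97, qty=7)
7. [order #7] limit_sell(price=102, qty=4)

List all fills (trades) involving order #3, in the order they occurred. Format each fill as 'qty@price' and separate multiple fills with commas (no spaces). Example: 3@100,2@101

After op 1 [order #1] limit_sell(price=102, qty=5): fills=none; bids=[-] asks=[#1:5@102]
After op 2 [order #2] limit_buy(price=101, qty=2): fills=none; bids=[#2:2@101] asks=[#1:5@102]
After op 3 [order #3] market_sell(qty=4): fills=#2x#3:2@101; bids=[-] asks=[#1:5@102]
After op 4 [order #4] limit_sell(price=102, qty=2): fills=none; bids=[-] asks=[#1:5@102 #4:2@102]
After op 5 [order #5] market_buy(qty=8): fills=#5x#1:5@102 #5x#4:2@102; bids=[-] asks=[-]
After op 6 [order #6] limit_sell(price=97, qty=7): fills=none; bids=[-] asks=[#6:7@97]
After op 7 [order #7] limit_sell(price=102, qty=4): fills=none; bids=[-] asks=[#6:7@97 #7:4@102]

Answer: 2@101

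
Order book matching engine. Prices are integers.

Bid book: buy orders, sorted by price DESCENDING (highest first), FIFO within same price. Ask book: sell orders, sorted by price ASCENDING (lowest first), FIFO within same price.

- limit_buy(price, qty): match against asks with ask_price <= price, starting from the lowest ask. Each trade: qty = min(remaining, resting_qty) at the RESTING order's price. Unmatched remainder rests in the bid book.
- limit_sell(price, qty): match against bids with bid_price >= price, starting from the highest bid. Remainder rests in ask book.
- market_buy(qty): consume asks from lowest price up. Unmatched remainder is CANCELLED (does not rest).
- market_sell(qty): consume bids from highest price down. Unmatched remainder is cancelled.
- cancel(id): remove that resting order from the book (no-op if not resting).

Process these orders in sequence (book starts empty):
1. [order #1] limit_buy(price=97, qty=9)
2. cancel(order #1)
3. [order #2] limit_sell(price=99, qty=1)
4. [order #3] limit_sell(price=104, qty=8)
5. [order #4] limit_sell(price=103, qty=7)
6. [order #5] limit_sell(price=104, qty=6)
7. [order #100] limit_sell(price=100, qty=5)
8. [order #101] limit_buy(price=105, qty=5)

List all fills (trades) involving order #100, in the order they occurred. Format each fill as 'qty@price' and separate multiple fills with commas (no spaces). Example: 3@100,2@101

Answer: 4@100

Derivation:
After op 1 [order #1] limit_buy(price=97, qty=9): fills=none; bids=[#1:9@97] asks=[-]
After op 2 cancel(order #1): fills=none; bids=[-] asks=[-]
After op 3 [order #2] limit_sell(price=99, qty=1): fills=none; bids=[-] asks=[#2:1@99]
After op 4 [order #3] limit_sell(price=104, qty=8): fills=none; bids=[-] asks=[#2:1@99 #3:8@104]
After op 5 [order #4] limit_sell(price=103, qty=7): fills=none; bids=[-] asks=[#2:1@99 #4:7@103 #3:8@104]
After op 6 [order #5] limit_sell(price=104, qty=6): fills=none; bids=[-] asks=[#2:1@99 #4:7@103 #3:8@104 #5:6@104]
After op 7 [order #100] limit_sell(price=100, qty=5): fills=none; bids=[-] asks=[#2:1@99 #100:5@100 #4:7@103 #3:8@104 #5:6@104]
After op 8 [order #101] limit_buy(price=105, qty=5): fills=#101x#2:1@99 #101x#100:4@100; bids=[-] asks=[#100:1@100 #4:7@103 #3:8@104 #5:6@104]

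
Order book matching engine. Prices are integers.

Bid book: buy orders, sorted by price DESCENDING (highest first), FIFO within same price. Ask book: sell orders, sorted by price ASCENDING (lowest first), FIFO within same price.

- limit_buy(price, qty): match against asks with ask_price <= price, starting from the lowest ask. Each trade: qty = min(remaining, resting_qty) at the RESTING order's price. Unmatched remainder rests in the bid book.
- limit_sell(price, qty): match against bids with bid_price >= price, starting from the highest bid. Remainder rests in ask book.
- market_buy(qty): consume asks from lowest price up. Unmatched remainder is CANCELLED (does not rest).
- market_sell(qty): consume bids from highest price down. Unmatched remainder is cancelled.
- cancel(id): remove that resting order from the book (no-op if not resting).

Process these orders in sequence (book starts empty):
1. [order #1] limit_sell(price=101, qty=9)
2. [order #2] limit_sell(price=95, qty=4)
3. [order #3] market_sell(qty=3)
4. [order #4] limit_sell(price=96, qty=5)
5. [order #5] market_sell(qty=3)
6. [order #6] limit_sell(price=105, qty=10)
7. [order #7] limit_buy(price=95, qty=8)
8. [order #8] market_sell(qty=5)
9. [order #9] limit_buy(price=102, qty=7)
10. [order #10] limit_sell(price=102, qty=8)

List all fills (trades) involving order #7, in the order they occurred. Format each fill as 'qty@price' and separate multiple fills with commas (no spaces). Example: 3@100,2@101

After op 1 [order #1] limit_sell(price=101, qty=9): fills=none; bids=[-] asks=[#1:9@101]
After op 2 [order #2] limit_sell(price=95, qty=4): fills=none; bids=[-] asks=[#2:4@95 #1:9@101]
After op 3 [order #3] market_sell(qty=3): fills=none; bids=[-] asks=[#2:4@95 #1:9@101]
After op 4 [order #4] limit_sell(price=96, qty=5): fills=none; bids=[-] asks=[#2:4@95 #4:5@96 #1:9@101]
After op 5 [order #5] market_sell(qty=3): fills=none; bids=[-] asks=[#2:4@95 #4:5@96 #1:9@101]
After op 6 [order #6] limit_sell(price=105, qty=10): fills=none; bids=[-] asks=[#2:4@95 #4:5@96 #1:9@101 #6:10@105]
After op 7 [order #7] limit_buy(price=95, qty=8): fills=#7x#2:4@95; bids=[#7:4@95] asks=[#4:5@96 #1:9@101 #6:10@105]
After op 8 [order #8] market_sell(qty=5): fills=#7x#8:4@95; bids=[-] asks=[#4:5@96 #1:9@101 #6:10@105]
After op 9 [order #9] limit_buy(price=102, qty=7): fills=#9x#4:5@96 #9x#1:2@101; bids=[-] asks=[#1:7@101 #6:10@105]
After op 10 [order #10] limit_sell(price=102, qty=8): fills=none; bids=[-] asks=[#1:7@101 #10:8@102 #6:10@105]

Answer: 4@95,4@95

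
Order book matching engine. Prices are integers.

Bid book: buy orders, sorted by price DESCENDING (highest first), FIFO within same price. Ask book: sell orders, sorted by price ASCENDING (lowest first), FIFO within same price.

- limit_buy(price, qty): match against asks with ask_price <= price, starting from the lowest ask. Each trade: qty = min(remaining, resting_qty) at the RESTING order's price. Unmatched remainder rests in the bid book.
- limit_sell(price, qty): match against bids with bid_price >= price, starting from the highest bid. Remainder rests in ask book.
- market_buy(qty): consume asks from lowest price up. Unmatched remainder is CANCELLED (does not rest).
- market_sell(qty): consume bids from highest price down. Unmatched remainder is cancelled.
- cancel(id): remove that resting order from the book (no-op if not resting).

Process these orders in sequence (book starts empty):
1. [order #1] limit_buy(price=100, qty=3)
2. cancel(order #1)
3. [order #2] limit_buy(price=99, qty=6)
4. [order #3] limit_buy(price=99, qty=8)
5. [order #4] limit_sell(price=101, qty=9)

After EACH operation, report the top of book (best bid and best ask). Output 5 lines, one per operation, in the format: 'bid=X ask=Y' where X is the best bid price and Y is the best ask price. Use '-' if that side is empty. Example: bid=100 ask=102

After op 1 [order #1] limit_buy(price=100, qty=3): fills=none; bids=[#1:3@100] asks=[-]
After op 2 cancel(order #1): fills=none; bids=[-] asks=[-]
After op 3 [order #2] limit_buy(price=99, qty=6): fills=none; bids=[#2:6@99] asks=[-]
After op 4 [order #3] limit_buy(price=99, qty=8): fills=none; bids=[#2:6@99 #3:8@99] asks=[-]
After op 5 [order #4] limit_sell(price=101, qty=9): fills=none; bids=[#2:6@99 #3:8@99] asks=[#4:9@101]

Answer: bid=100 ask=-
bid=- ask=-
bid=99 ask=-
bid=99 ask=-
bid=99 ask=101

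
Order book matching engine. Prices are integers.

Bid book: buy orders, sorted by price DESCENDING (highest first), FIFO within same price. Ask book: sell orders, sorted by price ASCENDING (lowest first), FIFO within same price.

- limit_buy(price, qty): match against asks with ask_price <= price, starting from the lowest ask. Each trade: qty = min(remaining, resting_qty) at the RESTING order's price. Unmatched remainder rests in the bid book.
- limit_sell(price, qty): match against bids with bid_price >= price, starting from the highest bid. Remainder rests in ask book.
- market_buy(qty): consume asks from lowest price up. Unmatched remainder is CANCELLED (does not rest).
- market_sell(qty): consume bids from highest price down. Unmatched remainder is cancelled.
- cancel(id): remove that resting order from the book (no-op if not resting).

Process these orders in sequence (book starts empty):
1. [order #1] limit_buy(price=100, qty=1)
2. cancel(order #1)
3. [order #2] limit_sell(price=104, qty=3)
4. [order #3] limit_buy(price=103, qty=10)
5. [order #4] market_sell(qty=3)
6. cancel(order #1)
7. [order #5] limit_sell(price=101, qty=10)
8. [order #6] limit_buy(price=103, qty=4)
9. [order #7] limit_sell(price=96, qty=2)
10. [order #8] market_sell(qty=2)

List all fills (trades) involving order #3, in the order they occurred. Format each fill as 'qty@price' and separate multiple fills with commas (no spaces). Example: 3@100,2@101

After op 1 [order #1] limit_buy(price=100, qty=1): fills=none; bids=[#1:1@100] asks=[-]
After op 2 cancel(order #1): fills=none; bids=[-] asks=[-]
After op 3 [order #2] limit_sell(price=104, qty=3): fills=none; bids=[-] asks=[#2:3@104]
After op 4 [order #3] limit_buy(price=103, qty=10): fills=none; bids=[#3:10@103] asks=[#2:3@104]
After op 5 [order #4] market_sell(qty=3): fills=#3x#4:3@103; bids=[#3:7@103] asks=[#2:3@104]
After op 6 cancel(order #1): fills=none; bids=[#3:7@103] asks=[#2:3@104]
After op 7 [order #5] limit_sell(price=101, qty=10): fills=#3x#5:7@103; bids=[-] asks=[#5:3@101 #2:3@104]
After op 8 [order #6] limit_buy(price=103, qty=4): fills=#6x#5:3@101; bids=[#6:1@103] asks=[#2:3@104]
After op 9 [order #7] limit_sell(price=96, qty=2): fills=#6x#7:1@103; bids=[-] asks=[#7:1@96 #2:3@104]
After op 10 [order #8] market_sell(qty=2): fills=none; bids=[-] asks=[#7:1@96 #2:3@104]

Answer: 3@103,7@103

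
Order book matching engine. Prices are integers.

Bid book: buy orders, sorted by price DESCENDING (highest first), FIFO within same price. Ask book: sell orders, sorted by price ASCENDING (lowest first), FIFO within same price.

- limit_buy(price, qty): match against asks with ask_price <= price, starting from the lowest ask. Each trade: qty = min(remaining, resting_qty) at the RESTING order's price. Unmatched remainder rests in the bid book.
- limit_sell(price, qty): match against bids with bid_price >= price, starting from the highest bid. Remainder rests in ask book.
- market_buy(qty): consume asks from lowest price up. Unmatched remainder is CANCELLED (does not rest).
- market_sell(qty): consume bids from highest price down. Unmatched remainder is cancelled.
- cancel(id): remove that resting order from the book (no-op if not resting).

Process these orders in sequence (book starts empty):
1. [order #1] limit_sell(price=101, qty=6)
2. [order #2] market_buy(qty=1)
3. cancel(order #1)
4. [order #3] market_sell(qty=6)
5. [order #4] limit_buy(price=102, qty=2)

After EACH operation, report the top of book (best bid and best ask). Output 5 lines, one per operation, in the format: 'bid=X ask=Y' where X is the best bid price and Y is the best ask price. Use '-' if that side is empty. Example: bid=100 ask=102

After op 1 [order #1] limit_sell(price=101, qty=6): fills=none; bids=[-] asks=[#1:6@101]
After op 2 [order #2] market_buy(qty=1): fills=#2x#1:1@101; bids=[-] asks=[#1:5@101]
After op 3 cancel(order #1): fills=none; bids=[-] asks=[-]
After op 4 [order #3] market_sell(qty=6): fills=none; bids=[-] asks=[-]
After op 5 [order #4] limit_buy(price=102, qty=2): fills=none; bids=[#4:2@102] asks=[-]

Answer: bid=- ask=101
bid=- ask=101
bid=- ask=-
bid=- ask=-
bid=102 ask=-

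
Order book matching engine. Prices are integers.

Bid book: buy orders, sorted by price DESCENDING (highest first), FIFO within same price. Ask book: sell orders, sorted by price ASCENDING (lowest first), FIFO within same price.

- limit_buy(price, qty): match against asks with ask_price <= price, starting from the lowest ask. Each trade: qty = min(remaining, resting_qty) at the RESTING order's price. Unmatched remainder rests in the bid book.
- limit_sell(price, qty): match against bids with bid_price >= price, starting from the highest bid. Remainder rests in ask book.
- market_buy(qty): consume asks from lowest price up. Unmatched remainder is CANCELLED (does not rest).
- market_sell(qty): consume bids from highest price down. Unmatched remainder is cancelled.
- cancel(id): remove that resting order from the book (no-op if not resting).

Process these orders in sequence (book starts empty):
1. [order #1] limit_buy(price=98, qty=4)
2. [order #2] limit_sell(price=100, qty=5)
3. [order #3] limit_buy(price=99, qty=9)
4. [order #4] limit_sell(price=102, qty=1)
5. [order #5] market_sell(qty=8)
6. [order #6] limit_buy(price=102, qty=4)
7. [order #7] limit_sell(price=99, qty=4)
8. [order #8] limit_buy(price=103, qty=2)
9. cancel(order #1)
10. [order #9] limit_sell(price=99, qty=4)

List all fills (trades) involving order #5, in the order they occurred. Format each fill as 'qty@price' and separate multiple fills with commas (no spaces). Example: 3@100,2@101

After op 1 [order #1] limit_buy(price=98, qty=4): fills=none; bids=[#1:4@98] asks=[-]
After op 2 [order #2] limit_sell(price=100, qty=5): fills=none; bids=[#1:4@98] asks=[#2:5@100]
After op 3 [order #3] limit_buy(price=99, qty=9): fills=none; bids=[#3:9@99 #1:4@98] asks=[#2:5@100]
After op 4 [order #4] limit_sell(price=102, qty=1): fills=none; bids=[#3:9@99 #1:4@98] asks=[#2:5@100 #4:1@102]
After op 5 [order #5] market_sell(qty=8): fills=#3x#5:8@99; bids=[#3:1@99 #1:4@98] asks=[#2:5@100 #4:1@102]
After op 6 [order #6] limit_buy(price=102, qty=4): fills=#6x#2:4@100; bids=[#3:1@99 #1:4@98] asks=[#2:1@100 #4:1@102]
After op 7 [order #7] limit_sell(price=99, qty=4): fills=#3x#7:1@99; bids=[#1:4@98] asks=[#7:3@99 #2:1@100 #4:1@102]
After op 8 [order #8] limit_buy(price=103, qty=2): fills=#8x#7:2@99; bids=[#1:4@98] asks=[#7:1@99 #2:1@100 #4:1@102]
After op 9 cancel(order #1): fills=none; bids=[-] asks=[#7:1@99 #2:1@100 #4:1@102]
After op 10 [order #9] limit_sell(price=99, qty=4): fills=none; bids=[-] asks=[#7:1@99 #9:4@99 #2:1@100 #4:1@102]

Answer: 8@99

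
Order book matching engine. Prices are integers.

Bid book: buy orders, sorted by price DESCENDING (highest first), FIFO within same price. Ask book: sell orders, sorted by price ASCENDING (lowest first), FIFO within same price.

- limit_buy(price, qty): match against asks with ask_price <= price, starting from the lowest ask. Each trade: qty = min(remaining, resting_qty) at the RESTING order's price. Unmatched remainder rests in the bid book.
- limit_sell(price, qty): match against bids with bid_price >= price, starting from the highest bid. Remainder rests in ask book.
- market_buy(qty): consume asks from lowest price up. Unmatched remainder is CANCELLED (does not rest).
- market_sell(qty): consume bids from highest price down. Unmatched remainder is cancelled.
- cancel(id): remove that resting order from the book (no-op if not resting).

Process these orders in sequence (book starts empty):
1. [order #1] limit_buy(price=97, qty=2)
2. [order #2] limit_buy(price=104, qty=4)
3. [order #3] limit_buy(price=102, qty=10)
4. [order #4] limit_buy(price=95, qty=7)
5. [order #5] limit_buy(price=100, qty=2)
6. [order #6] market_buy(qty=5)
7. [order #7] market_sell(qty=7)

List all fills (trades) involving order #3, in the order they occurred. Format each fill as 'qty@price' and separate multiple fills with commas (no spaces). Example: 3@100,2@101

After op 1 [order #1] limit_buy(price=97, qty=2): fills=none; bids=[#1:2@97] asks=[-]
After op 2 [order #2] limit_buy(price=104, qty=4): fills=none; bids=[#2:4@104 #1:2@97] asks=[-]
After op 3 [order #3] limit_buy(price=102, qty=10): fills=none; bids=[#2:4@104 #3:10@102 #1:2@97] asks=[-]
After op 4 [order #4] limit_buy(price=95, qty=7): fills=none; bids=[#2:4@104 #3:10@102 #1:2@97 #4:7@95] asks=[-]
After op 5 [order #5] limit_buy(price=100, qty=2): fills=none; bids=[#2:4@104 #3:10@102 #5:2@100 #1:2@97 #4:7@95] asks=[-]
After op 6 [order #6] market_buy(qty=5): fills=none; bids=[#2:4@104 #3:10@102 #5:2@100 #1:2@97 #4:7@95] asks=[-]
After op 7 [order #7] market_sell(qty=7): fills=#2x#7:4@104 #3x#7:3@102; bids=[#3:7@102 #5:2@100 #1:2@97 #4:7@95] asks=[-]

Answer: 3@102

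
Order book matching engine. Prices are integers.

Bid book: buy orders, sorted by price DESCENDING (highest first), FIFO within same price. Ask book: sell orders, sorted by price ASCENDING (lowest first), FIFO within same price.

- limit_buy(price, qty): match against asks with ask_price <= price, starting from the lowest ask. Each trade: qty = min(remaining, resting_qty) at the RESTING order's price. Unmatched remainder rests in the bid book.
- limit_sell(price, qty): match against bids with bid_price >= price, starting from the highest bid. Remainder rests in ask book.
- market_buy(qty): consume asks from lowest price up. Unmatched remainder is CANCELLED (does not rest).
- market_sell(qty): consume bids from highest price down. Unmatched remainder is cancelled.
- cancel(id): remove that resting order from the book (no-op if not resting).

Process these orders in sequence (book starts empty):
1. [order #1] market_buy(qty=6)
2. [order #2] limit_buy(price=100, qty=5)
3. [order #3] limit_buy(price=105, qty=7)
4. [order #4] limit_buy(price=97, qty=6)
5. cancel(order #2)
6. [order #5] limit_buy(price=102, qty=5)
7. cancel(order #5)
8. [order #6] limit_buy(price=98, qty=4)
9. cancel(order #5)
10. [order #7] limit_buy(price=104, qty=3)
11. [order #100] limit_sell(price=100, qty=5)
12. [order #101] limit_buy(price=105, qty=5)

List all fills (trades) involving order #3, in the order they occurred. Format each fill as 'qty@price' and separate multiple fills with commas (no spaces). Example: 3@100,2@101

After op 1 [order #1] market_buy(qty=6): fills=none; bids=[-] asks=[-]
After op 2 [order #2] limit_buy(price=100, qty=5): fills=none; bids=[#2:5@100] asks=[-]
After op 3 [order #3] limit_buy(price=105, qty=7): fills=none; bids=[#3:7@105 #2:5@100] asks=[-]
After op 4 [order #4] limit_buy(price=97, qty=6): fills=none; bids=[#3:7@105 #2:5@100 #4:6@97] asks=[-]
After op 5 cancel(order #2): fills=none; bids=[#3:7@105 #4:6@97] asks=[-]
After op 6 [order #5] limit_buy(price=102, qty=5): fills=none; bids=[#3:7@105 #5:5@102 #4:6@97] asks=[-]
After op 7 cancel(order #5): fills=none; bids=[#3:7@105 #4:6@97] asks=[-]
After op 8 [order #6] limit_buy(price=98, qty=4): fills=none; bids=[#3:7@105 #6:4@98 #4:6@97] asks=[-]
After op 9 cancel(order #5): fills=none; bids=[#3:7@105 #6:4@98 #4:6@97] asks=[-]
After op 10 [order #7] limit_buy(price=104, qty=3): fills=none; bids=[#3:7@105 #7:3@104 #6:4@98 #4:6@97] asks=[-]
After op 11 [order #100] limit_sell(price=100, qty=5): fills=#3x#100:5@105; bids=[#3:2@105 #7:3@104 #6:4@98 #4:6@97] asks=[-]
After op 12 [order #101] limit_buy(price=105, qty=5): fills=none; bids=[#3:2@105 #101:5@105 #7:3@104 #6:4@98 #4:6@97] asks=[-]

Answer: 5@105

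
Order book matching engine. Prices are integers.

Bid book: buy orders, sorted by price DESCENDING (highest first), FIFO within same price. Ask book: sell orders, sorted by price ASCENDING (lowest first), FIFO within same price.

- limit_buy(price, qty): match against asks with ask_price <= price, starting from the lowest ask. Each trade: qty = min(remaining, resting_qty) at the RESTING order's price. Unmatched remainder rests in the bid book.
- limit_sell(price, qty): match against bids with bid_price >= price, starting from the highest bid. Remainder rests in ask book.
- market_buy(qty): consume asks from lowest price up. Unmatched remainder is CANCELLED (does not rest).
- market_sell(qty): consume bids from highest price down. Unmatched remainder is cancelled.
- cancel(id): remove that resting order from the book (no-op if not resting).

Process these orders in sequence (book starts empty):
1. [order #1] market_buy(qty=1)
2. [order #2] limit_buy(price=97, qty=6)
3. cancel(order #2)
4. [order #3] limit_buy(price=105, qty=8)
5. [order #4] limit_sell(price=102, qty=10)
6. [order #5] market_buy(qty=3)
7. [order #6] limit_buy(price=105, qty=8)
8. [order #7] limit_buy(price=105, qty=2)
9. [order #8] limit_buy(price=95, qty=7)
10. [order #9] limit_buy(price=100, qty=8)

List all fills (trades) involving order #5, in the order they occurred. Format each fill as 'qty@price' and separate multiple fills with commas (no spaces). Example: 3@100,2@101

Answer: 2@102

Derivation:
After op 1 [order #1] market_buy(qty=1): fills=none; bids=[-] asks=[-]
After op 2 [order #2] limit_buy(price=97, qty=6): fills=none; bids=[#2:6@97] asks=[-]
After op 3 cancel(order #2): fills=none; bids=[-] asks=[-]
After op 4 [order #3] limit_buy(price=105, qty=8): fills=none; bids=[#3:8@105] asks=[-]
After op 5 [order #4] limit_sell(price=102, qty=10): fills=#3x#4:8@105; bids=[-] asks=[#4:2@102]
After op 6 [order #5] market_buy(qty=3): fills=#5x#4:2@102; bids=[-] asks=[-]
After op 7 [order #6] limit_buy(price=105, qty=8): fills=none; bids=[#6:8@105] asks=[-]
After op 8 [order #7] limit_buy(price=105, qty=2): fills=none; bids=[#6:8@105 #7:2@105] asks=[-]
After op 9 [order #8] limit_buy(price=95, qty=7): fills=none; bids=[#6:8@105 #7:2@105 #8:7@95] asks=[-]
After op 10 [order #9] limit_buy(price=100, qty=8): fills=none; bids=[#6:8@105 #7:2@105 #9:8@100 #8:7@95] asks=[-]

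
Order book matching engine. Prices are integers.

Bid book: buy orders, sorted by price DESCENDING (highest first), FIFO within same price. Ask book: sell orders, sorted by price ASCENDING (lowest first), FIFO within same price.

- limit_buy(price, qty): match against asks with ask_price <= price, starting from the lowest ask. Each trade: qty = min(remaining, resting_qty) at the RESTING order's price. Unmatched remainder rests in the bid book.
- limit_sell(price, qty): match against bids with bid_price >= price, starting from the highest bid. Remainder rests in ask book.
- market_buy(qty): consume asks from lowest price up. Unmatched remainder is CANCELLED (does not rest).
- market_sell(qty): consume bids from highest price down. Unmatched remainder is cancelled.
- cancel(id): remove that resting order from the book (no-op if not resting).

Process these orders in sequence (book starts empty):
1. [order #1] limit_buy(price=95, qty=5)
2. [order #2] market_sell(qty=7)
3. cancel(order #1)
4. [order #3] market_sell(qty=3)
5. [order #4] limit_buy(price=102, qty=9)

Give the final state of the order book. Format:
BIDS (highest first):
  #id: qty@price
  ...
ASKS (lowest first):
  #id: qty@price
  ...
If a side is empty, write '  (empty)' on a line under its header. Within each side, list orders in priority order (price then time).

After op 1 [order #1] limit_buy(price=95, qty=5): fills=none; bids=[#1:5@95] asks=[-]
After op 2 [order #2] market_sell(qty=7): fills=#1x#2:5@95; bids=[-] asks=[-]
After op 3 cancel(order #1): fills=none; bids=[-] asks=[-]
After op 4 [order #3] market_sell(qty=3): fills=none; bids=[-] asks=[-]
After op 5 [order #4] limit_buy(price=102, qty=9): fills=none; bids=[#4:9@102] asks=[-]

Answer: BIDS (highest first):
  #4: 9@102
ASKS (lowest first):
  (empty)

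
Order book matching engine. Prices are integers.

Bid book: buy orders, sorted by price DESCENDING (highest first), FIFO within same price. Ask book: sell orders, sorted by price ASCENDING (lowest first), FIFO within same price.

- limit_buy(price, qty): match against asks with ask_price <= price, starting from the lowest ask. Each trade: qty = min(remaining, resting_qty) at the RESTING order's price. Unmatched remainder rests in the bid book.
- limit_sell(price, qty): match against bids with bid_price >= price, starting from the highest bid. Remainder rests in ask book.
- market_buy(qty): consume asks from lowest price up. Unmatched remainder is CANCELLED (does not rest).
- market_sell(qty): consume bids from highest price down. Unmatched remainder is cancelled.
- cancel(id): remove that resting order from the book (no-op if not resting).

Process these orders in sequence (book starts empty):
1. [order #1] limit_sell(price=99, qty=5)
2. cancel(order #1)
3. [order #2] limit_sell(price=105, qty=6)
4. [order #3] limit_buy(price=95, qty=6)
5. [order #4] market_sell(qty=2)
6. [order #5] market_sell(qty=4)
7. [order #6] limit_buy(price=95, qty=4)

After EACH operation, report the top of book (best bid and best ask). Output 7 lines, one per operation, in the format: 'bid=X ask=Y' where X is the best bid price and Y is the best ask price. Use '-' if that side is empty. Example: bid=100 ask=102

After op 1 [order #1] limit_sell(price=99, qty=5): fills=none; bids=[-] asks=[#1:5@99]
After op 2 cancel(order #1): fills=none; bids=[-] asks=[-]
After op 3 [order #2] limit_sell(price=105, qty=6): fills=none; bids=[-] asks=[#2:6@105]
After op 4 [order #3] limit_buy(price=95, qty=6): fills=none; bids=[#3:6@95] asks=[#2:6@105]
After op 5 [order #4] market_sell(qty=2): fills=#3x#4:2@95; bids=[#3:4@95] asks=[#2:6@105]
After op 6 [order #5] market_sell(qty=4): fills=#3x#5:4@95; bids=[-] asks=[#2:6@105]
After op 7 [order #6] limit_buy(price=95, qty=4): fills=none; bids=[#6:4@95] asks=[#2:6@105]

Answer: bid=- ask=99
bid=- ask=-
bid=- ask=105
bid=95 ask=105
bid=95 ask=105
bid=- ask=105
bid=95 ask=105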